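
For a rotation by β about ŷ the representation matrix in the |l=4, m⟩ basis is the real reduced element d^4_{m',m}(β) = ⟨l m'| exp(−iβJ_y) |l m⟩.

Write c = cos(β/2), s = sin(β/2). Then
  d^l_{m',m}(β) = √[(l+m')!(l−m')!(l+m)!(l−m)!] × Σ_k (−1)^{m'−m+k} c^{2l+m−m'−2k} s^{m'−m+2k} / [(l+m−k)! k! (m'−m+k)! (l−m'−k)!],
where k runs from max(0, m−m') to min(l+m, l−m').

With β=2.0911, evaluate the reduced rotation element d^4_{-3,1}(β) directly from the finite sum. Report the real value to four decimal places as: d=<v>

d^4_{-3,1}(β=2.0911) via Wigner's sum:
With c≡cos(β/2)=0.501426 and s≡sin(β/2)=0.865200, N=[1·5040·120·6]^{1/2}=1904.940944
k: max(0,(1)−(-3))=4 … min(4+(1),4−(-3))=5
  k=4: (−1)^0·1904.9409/(144)·0.5014^4·0.8652^4 = +0.468612
  k=5: (−1)^1·1904.9409/(240)·0.5014^2·0.8652^6 = -0.837114
d^4_{-3,1}(2.0911) = +0.468612 -0.837114 = -0.368502

d=-0.3685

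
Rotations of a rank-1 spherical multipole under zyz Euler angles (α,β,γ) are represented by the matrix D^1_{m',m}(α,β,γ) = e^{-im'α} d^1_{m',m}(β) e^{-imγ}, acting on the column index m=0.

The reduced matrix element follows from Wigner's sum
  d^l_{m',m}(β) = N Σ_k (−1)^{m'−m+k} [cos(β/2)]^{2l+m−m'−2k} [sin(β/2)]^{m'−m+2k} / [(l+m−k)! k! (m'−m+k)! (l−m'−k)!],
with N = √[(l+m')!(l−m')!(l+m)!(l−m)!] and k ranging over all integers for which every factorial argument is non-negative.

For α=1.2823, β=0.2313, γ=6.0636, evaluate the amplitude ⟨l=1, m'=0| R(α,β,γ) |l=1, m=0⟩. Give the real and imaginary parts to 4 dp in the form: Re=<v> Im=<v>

Split into d^1_{0,0}(β=0.2313) × two z-phases.
c=cos(0.2313/2)=0.993320, s=sin(0.2313/2)=0.115392; N=√[1·1·1·1]=1.000000
Admissible k: 0..1 (factorial args all ≥0)
  k=0: (−1)^0·1.0000/(1)·0.9933^2·0.1154^0 = +0.986685
  k=1: (−1)^1·1.0000/(1)·0.9933^0·0.1154^2 = -0.013315
d^1_{0,0}(0.2313) = +0.986685 -0.013315 = +0.973369
Phases: e^{-i·(0)·1.2823}=+1.000000+0.000000i, e^{-i·(0)·6.0636}=+1.000000+0.000000i ⇒ D=+0.973369+0.000000i

Re=0.9734 Im=0.0000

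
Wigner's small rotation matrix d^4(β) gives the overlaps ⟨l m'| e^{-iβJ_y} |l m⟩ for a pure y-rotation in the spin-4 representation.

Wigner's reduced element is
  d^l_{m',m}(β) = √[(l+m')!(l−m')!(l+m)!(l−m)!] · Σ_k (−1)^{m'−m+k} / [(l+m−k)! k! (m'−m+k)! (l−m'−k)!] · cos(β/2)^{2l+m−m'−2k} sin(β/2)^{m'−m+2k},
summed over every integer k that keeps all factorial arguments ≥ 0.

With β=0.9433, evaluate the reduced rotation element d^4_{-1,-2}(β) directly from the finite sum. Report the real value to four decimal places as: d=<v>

d^4_{-1,-2}(β=0.9433) via Wigner's sum:
With c≡cos(β/2)=0.890820 and s≡sin(β/2)=0.454357, N=[6·120·2·720]^{1/2}=1018.233765
k: max(0,(-2)−(-1))=0 … min(4+(-2),4−(-1))=2
  k=0: (−1)^1·1018.2338/(240)·0.8908^7·0.4544^1 = -0.858148
  k=1: (−1)^2·1018.2338/(48)·0.8908^5·0.4544^3 = +1.116212
  k=2: (−1)^3·1018.2338/(72)·0.8908^3·0.4544^5 = -0.193584
d^4_{-1,-2}(0.9433) = -0.858148 +1.116212 -0.193584 = +0.064479

d=0.0645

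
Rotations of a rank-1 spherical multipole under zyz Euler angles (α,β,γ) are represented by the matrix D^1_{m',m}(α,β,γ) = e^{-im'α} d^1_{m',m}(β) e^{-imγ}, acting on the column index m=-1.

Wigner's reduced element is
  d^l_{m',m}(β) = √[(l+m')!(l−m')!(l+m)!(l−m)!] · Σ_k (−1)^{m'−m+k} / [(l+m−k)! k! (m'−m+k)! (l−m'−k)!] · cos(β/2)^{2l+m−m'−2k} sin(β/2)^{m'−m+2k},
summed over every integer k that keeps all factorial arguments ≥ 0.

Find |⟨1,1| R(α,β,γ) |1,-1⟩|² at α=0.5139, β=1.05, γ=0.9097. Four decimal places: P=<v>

Split into d^1_{1,-1}(β=1.05) × two z-phases.
c=cos(1.05/2)=0.865324, s=sin(1.05/2)=0.501213; N=√[2·1·1·2]=2.000000
The bounds max(0,m−m')=0 and min(l+m,l−m')=0 give 1 term
  k=0: (−1)^2·2.0000/(2)·0.8653^0·0.5012^2 = +0.251214
d^1_{1,-1}(1.05) = +0.251214
|D^1_{1,-1}|² = |d^1_{1,-1}(β)|² = (+0.251214)² = 0.063109 (the z-rotation phases have unit modulus)

P=0.0631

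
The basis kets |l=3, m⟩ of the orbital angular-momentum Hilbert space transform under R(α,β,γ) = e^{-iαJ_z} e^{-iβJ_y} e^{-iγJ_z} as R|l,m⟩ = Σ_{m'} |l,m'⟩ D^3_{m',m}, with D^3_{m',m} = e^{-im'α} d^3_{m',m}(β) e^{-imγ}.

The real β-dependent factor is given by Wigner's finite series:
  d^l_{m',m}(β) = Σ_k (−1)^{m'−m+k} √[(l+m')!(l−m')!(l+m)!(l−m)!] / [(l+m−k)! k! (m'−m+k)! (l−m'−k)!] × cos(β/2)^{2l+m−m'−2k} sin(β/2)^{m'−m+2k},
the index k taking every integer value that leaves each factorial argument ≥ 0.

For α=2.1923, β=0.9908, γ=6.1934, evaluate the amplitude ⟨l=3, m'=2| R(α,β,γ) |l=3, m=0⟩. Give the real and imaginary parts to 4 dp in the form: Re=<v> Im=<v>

Re=-0.1690 Im=0.4971

First d^3_{2,0}(β=0.9908), then the phase factors e^{-i(2)α} and e^{-i(0)γ}:
With c≡cos(β/2)=0.879779 and s≡sin(β/2)=0.475384, N=[120·1·6·6]^{1/2}=65.726707
k: max(0,(0)−(2))=0 … min(3+(0),3−(2))=1
  k=0: (−1)^2·65.7267/(12)·0.8798^4·0.4754^2 = +0.741554
  k=1: (−1)^3·65.7267/(12)·0.8798^2·0.4754^4 = -0.216513
d^3_{2,0}(0.9908) = +0.741554 -0.216513 = +0.525041
Phases: e^{-i·(2)·2.1923}=-0.321951+0.946756i, e^{-i·(0)·6.1934}=+1.000000+0.000000i ⇒ D=-0.169037+0.497086i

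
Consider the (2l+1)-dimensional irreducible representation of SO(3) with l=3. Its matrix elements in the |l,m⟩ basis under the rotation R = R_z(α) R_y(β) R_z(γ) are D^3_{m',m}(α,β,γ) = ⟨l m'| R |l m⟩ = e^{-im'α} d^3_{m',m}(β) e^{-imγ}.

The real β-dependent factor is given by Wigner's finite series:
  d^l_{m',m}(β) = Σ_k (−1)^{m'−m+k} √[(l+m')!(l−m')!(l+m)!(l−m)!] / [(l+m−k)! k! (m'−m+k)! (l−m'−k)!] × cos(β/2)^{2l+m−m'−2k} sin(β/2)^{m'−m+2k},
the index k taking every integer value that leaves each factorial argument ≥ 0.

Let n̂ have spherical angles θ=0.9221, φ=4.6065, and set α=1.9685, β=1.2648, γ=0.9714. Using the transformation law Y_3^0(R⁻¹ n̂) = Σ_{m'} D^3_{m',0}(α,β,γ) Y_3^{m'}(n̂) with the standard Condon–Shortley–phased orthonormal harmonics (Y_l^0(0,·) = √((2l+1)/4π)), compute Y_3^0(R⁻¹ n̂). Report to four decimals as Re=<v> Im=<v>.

Need the full column D^3_{m',0} for m'=−3..3 at α=1.9685, β=1.2648, γ=0.9714.
cos(β/2)=0.806611, sin(β/2)=0.591082
d^3_{-3,0}: single k=3 term ⇒ +0.484676;  D = +0.450517-0.178734i
d^3_{-2,0}: k∈[2..3] ⇒ +0.810053 -0.434992 = +0.375062;  D = -0.262541-0.267850i
d^3_{-1,0}: k∈[1..3] ⇒ +0.699133 -1.126286 +0.201602 = -0.225551;  D = +0.087356-0.207947i
d^3_{0,0}: k∈[0..3] ⇒ +0.275414 -1.331054 +0.714764 -0.042647 = -0.383522;  D = -0.383522+0.000000i
d^3_{1,0}: k∈[0..2] ⇒ -0.699133 +1.126286 -0.201602 = +0.225551;  D = -0.087356-0.207947i
d^3_{2,0}: k∈[0..1] ⇒ +0.810053 -0.434992 = +0.375062;  D = -0.262541+0.267850i
d^3_{3,0}: single k=0 term ⇒ -0.484676;  D = -0.450517-0.178734i
Y_3^{m'}(θ=0.9221,φ=4.6065) and Σ D·Y over m':
  (+0.4505-0.1787i)·(+0.0659-0.2006i)  (-0.2625-0.2678i)·(-0.3833-0.0824i)  (+0.0874-0.2079i)·(-0.0225+0.2113i)  (-0.3835+0.0000i)·(-0.2649+0.0000i)  (-0.0874-0.2079i)·(+0.0225+0.2113i)  (-0.2625+0.2678i)·(-0.3833+0.0824i)  (-0.4505-0.1787i)·(-0.0659-0.2006i)
Y_3^0(R⁻¹ n̂) = +0.330389+0.000000i

Re=0.3304 Im=0.0000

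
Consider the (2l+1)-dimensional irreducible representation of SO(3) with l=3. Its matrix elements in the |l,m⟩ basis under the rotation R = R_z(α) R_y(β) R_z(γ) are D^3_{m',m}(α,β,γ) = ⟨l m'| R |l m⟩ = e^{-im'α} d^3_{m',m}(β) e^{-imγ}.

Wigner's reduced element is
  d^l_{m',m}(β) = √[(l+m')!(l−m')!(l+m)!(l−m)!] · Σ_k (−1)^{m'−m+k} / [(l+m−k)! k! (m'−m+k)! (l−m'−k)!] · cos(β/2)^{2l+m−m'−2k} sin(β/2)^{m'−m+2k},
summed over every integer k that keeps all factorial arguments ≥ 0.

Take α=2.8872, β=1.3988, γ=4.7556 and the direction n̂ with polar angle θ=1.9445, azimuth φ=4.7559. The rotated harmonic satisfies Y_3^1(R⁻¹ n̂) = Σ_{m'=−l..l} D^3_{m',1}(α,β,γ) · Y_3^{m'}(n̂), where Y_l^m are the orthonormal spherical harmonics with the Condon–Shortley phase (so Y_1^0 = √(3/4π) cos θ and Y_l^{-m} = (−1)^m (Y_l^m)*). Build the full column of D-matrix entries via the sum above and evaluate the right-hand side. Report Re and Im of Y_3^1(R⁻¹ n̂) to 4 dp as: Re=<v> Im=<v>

Need the full column D^3_{m',1} for m'=−3..3 at α=2.8872, β=1.3988, γ=4.7556.
cos(β/2)=0.765229, sin(β/2)=0.643759
d^3_{-3,1}: single k=4 term ⇒ +0.389512;  D = -0.281147-0.269585i
d^3_{-2,1}: k∈[3..4] ⇒ +0.756089 -0.267551 = +0.488538;  D = +0.256183+0.415980i
d^3_{-1,1}: k∈[2..4] ⇒ +0.852633 -0.804572 +0.071177 = +0.119238;  D = -0.034964-0.113997i
d^3_{0,1}: k∈[1..3] ⇒ +0.585153 -1.242381 +0.293087 = -0.364140;  D = -0.015730-0.363800i
d^3_{1,1}: k∈[0..2] ⇒ +0.200792 -1.136844 +0.603429 = -0.332623;  D = -0.069723+0.325233i
d^3_{2,1}: k∈[0..1] ⇒ -0.534169 +0.756089 = +0.221919;  D = -0.099628+0.198299i
d^3_{3,1}: single k=0 term ⇒ +0.550372;  D = +0.362893-0.413785i
Y_3^{m'}(θ=1.9445,φ=4.7559) and Σ D·Y over m':
  (-0.2811-0.2696i)·(-0.0438-0.3338i)  (+0.2562+0.4160i)·(+0.3221-0.0281i)  (-0.0350-0.1140i)·(-0.0044-0.1003i)  (-0.0157-0.3638i)·(+0.3179+0.0000i)  (-0.0697+0.3252i)·(+0.0044-0.1003i)  (-0.0996+0.1983i)·(+0.3221+0.0281i)  (+0.3629-0.4138i)·(+0.0438-0.3338i)
Y_3^1(R⁻¹ n̂) = -0.127301+0.051039i

Re=-0.1273 Im=0.0510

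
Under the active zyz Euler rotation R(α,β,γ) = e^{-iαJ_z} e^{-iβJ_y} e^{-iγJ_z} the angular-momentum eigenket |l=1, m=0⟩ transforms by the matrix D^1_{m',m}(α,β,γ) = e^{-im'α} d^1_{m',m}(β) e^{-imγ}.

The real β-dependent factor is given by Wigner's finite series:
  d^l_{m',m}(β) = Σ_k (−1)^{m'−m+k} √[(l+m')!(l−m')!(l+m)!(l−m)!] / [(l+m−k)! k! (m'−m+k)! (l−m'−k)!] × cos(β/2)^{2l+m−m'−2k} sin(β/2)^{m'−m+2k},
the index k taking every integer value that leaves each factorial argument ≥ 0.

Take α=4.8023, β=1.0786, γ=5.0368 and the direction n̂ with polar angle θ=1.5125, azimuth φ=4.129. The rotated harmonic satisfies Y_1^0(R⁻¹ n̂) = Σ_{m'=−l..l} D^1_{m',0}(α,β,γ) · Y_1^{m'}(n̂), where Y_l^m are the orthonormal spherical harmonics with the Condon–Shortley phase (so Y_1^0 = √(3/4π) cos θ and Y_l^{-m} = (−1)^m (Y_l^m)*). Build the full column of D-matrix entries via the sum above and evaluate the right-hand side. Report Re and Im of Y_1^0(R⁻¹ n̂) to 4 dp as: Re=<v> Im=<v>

Re=0.3495 Im=0.0000

Need the full column D^1_{m',0} for m'=−1..1 at α=4.8023, β=1.0786, γ=5.0368.
cos(β/2)=0.858068, sin(β/2)=0.513535
d^1_{-1,0}: single k=1 term ⇒ +0.623171;  D = +0.055954-0.620654i
d^1_{0,0}: k∈[0..1] ⇒ +0.736281 -0.263719 = +0.472563;  D = +0.472563+0.000000i
d^1_{1,0}: single k=0 term ⇒ -0.623171;  D = -0.055954-0.620654i
Y_1^{m'}(θ=1.5125,φ=4.129) and Σ D·Y over m':
  (+0.0560-0.6207i)·(-0.1900+0.2879i)  (+0.4726+0.0000i)·(+0.0285+0.0000i)  (-0.0560-0.6207i)·(+0.1900+0.2879i)
Y_1^0(R⁻¹ n̂) = +0.349513+0.000000i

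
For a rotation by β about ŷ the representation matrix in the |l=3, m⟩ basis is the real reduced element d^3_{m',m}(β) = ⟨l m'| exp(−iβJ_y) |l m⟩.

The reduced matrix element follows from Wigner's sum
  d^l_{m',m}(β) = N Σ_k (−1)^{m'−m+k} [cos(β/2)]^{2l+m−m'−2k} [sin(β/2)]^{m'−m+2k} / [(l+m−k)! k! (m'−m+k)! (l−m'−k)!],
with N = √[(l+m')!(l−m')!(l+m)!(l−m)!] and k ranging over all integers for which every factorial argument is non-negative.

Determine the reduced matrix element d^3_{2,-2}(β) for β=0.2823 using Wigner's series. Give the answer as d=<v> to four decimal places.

d=0.0019

d^3_{2,-2}(β=0.2823) via Wigner's sum:
With c≡cos(β/2)=0.990055 and s≡sin(β/2)=0.140682, N=[120·1·1·120]^{1/2}=120.000000
k: max(0,(-2)−(2))=0 … min(3+(-2),3−(2))=1
  k=0: (−1)^4·120.0000/(24)·0.9901^2·0.1407^4 = +0.001920
  k=1: (−1)^5·120.0000/(120)·0.9901^0·0.1407^6 = -0.000008
d^3_{2,-2}(0.2823) = +0.001920 -0.000008 = +0.001912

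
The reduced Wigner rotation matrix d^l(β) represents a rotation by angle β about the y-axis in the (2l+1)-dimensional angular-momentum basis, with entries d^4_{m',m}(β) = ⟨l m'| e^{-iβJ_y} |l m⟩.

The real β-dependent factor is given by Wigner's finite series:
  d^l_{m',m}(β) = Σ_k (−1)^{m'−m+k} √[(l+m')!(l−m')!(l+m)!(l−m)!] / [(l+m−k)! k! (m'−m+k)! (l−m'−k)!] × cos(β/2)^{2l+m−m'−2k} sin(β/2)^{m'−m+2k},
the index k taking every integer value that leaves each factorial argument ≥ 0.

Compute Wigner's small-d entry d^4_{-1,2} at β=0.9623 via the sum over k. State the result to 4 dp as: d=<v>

d=0.4707

d^4_{-1,2}(β=0.9623) via Wigner's sum:
c=cos(0.9623/2)=0.886463, s=sin(0.9623/2)=0.462799; N=√[6·120·720·2]=1018.233765
Admissible k: 3..5 (factorial args all ≥0)
  k=3: (−1)^0·1018.2338/(72)·0.8865^5·0.4628^3 = +0.767354
  k=4: (−1)^1·1018.2338/(48)·0.8865^3·0.4628^5 = -0.313726
  k=5: (−1)^2·1018.2338/(240)·0.8865^1·0.4628^7 = +0.017102
d^4_{-1,2}(0.9623) = +0.767354 -0.313726 +0.017102 = +0.470730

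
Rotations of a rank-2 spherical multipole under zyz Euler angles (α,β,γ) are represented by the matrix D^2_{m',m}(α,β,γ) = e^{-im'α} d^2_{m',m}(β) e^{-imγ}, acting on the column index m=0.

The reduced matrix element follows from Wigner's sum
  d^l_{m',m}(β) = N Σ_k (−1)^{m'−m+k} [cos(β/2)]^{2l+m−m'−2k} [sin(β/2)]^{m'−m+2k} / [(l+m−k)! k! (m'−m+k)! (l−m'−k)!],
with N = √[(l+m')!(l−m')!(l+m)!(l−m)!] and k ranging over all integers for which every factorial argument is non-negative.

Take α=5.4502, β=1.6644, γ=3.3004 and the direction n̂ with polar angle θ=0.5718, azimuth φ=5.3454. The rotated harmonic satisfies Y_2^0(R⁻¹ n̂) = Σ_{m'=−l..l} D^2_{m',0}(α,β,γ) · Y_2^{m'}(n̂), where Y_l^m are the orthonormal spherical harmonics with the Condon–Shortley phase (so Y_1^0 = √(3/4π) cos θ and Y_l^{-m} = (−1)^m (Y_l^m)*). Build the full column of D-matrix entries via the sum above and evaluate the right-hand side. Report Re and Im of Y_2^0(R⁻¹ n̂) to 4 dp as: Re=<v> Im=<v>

Re=-0.1176 Im=0.0000

Need the full column D^2_{m',0} for m'=−2..2 at α=5.4502, β=1.6644, γ=3.3004.
cos(β/2)=0.673251, sin(β/2)=0.739414
d^2_{-2,0}: single k=2 term ⇒ +0.607023;  D = -0.057686-0.604276i
d^2_{-1,0}: k∈[1..2] ⇒ +0.552706 -0.666678 = -0.113972;  D = -0.076666+0.084333i
d^2_{0,0}: k∈[0..2] ⇒ +0.205450 -0.991264 +0.298918 = -0.486896;  D = -0.486896+0.000000i
d^2_{1,0}: k∈[0..1] ⇒ -0.552706 +0.666678 = +0.113972;  D = +0.076666+0.084333i
d^2_{2,0}: single k=0 term ⇒ +0.607023;  D = -0.057686+0.604276i
Y_2^{m'}(θ=0.5718,φ=5.3454) and Σ D·Y over m':
  (-0.0577-0.6043i)·(-0.0339+0.1079i)  (-0.0767+0.0843i)·(+0.2080+0.2834i)  (-0.4869+0.0000i)·(+0.3537+0.0000i)  (+0.0767+0.0843i)·(-0.2080+0.2834i)  (-0.0577+0.6043i)·(-0.0339-0.1079i)
Y_2^0(R⁻¹ n̂) = -0.117591+0.000000i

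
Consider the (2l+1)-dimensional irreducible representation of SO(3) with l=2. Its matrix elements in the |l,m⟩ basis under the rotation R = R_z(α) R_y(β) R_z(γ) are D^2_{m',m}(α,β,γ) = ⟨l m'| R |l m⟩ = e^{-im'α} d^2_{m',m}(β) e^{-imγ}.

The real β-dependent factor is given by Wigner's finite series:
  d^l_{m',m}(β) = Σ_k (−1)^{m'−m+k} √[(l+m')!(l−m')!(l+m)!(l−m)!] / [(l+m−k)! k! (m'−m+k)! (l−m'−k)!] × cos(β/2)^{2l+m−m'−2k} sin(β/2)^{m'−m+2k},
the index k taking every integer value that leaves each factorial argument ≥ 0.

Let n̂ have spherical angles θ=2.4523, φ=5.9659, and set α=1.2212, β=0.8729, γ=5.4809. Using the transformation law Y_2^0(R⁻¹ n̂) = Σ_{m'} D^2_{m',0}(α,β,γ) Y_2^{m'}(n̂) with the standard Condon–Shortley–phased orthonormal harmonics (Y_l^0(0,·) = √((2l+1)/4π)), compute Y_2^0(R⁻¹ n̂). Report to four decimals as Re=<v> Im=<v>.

Need the full column D^2_{m',0} for m'=−2..2 at α=1.2212, β=0.8729, γ=5.4809.
cos(β/2)=0.906258, sin(β/2)=0.422725
d^2_{-2,0}: single k=2 term ⇒ +0.359497;  D = -0.275145+0.231372i
d^2_{-1,0}: k∈[1..2] ⇒ +0.770707 -0.167688 = +0.603019;  D = +0.206545+0.566543i
d^2_{0,0}: k∈[0..2] ⇒ +0.674540 -0.587056 +0.031932 = +0.119416;  D = +0.119416+0.000000i
d^2_{1,0}: k∈[0..1] ⇒ -0.770707 +0.167688 = -0.603019;  D = -0.206545+0.566543i
d^2_{2,0}: single k=0 term ⇒ +0.359497;  D = -0.275145-0.231372i
Y_2^{m'}(θ=2.4523,φ=5.9659) and Σ D·Y over m':
  (-0.2751+0.2314i)·(+0.1258+0.0926i)  (+0.2065+0.5665i)·(-0.3602-0.1183i)  (+0.1194+0.0000i)·(+0.2481+0.0000i)  (-0.2065+0.5665i)·(+0.3602-0.1183i)  (-0.2751-0.2314i)·(+0.1258-0.0926i)
Y_2^0(R⁻¹ n̂) = -0.097252-0.000000i

Re=-0.0973 Im=0.0000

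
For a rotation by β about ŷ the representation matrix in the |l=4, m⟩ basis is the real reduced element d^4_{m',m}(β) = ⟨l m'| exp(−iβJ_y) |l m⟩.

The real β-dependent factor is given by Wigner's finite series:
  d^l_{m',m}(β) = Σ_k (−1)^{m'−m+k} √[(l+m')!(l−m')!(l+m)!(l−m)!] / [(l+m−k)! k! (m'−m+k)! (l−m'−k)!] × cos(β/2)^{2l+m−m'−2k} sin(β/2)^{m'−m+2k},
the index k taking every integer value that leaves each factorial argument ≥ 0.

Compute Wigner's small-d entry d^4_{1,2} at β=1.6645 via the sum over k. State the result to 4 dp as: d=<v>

d^4_{1,2}(β=1.6645) via Wigner's sum:
With c≡cos(β/2)=0.673214 and s≡sin(β/2)=0.739448, N=[120·6·720·2]^{1/2}=1018.233765
Admissible k: 1..3 (factorial args all ≥0)
  k=1: (−1)^0·1018.2338/(240)·0.6732^7·0.7394^1 = +0.196614
  k=2: (−1)^1·1018.2338/(48)·0.6732^5·0.7394^3 = -1.186025
  k=3: (−1)^2·1018.2338/(72)·0.6732^3·0.7394^5 = +0.953920
d^4_{1,2}(1.6645) = +0.196614 -1.186025 +0.953920 = -0.035491

d=-0.0355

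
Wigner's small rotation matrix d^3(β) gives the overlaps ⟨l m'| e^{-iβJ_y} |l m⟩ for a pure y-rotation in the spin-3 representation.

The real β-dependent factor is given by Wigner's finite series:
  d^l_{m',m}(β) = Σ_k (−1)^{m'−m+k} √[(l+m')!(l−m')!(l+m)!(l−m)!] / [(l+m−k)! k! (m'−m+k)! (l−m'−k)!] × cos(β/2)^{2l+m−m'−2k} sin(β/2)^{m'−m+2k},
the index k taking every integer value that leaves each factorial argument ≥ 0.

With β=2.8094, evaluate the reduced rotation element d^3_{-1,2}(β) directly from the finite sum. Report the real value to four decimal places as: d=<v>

d^3_{-1,2}(β=2.8094) via Wigner's sum:
With c≡cos(β/2)=0.165334 and s≡sin(β/2)=0.986238, N=[2·24·120·1]^{1/2}=75.894664
k∈{3,4} keeps every argument non-negative
  k=3: (−1)^0·75.8947/(12)·0.1653^3·0.9862^3 = +0.027419
  k=4: (−1)^1·75.8947/(24)·0.1653^1·0.9862^5 = -0.487831
d^3_{-1,2}(2.8094) = +0.027419 -0.487831 = -0.460411

d=-0.4604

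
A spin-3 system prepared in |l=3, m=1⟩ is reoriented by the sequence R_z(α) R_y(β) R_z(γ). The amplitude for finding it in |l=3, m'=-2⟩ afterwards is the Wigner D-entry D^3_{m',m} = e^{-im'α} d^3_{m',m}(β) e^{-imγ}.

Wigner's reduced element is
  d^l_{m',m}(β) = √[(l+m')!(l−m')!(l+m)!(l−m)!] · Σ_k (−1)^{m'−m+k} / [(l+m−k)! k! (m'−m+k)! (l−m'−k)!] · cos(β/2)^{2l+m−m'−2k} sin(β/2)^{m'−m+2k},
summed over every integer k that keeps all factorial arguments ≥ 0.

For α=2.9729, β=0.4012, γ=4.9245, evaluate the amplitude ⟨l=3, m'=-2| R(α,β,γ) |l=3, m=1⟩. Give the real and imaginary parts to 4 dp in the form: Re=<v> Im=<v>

Split into d^3_{-2,1}(β=0.4012) × two z-phases.
c=cos(0.4012/2)=0.979947, s=sin(0.4012/2)=0.199257; N=√[1·120·24·2]=75.894664
k: max(0,(1)−(-2))=3 … min(3+(1),3−(-2))=4
  k=3: (−1)^0·75.8947/(12)·0.9799^3·0.1993^3 = +0.047085
  k=4: (−1)^1·75.8947/(24)·0.9799^1·0.1993^5 = -0.000973
d^3_{-2,1}(0.4012) = +0.047085 -0.000973 = +0.046111
D = (+0.943623-0.331021i)·(+0.046111)·(+0.210524+0.977589i) = +0.024082+0.039323i

Re=0.0241 Im=0.0393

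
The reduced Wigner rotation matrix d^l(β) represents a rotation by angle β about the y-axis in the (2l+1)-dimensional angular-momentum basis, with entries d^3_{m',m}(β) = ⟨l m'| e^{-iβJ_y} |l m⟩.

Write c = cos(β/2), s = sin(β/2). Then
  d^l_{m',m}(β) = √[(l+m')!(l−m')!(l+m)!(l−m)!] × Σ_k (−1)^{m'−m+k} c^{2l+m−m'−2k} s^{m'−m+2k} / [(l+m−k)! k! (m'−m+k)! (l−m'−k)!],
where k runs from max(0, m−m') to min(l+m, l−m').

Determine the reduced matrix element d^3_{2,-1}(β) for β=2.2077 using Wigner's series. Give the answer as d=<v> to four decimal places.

d^3_{2,-1}(β=2.2077) via Wigner's sum:
With c≡cos(β/2)=0.450162 and s≡sin(β/2)=0.892947, N=[120·1·2·24]^{1/2}=75.894664
The bounds max(0,m−m')=0 and min(l+m,l−m')=1 give 2 terms
  k=0: (−1)^3·75.8947/(12)·0.4502^3·0.8929^3 = -0.410783
  k=1: (−1)^4·75.8947/(24)·0.4502^1·0.8929^5 = +0.808160
d^3_{2,-1}(2.2077) = -0.410783 +0.808160 = +0.397376

d=0.3974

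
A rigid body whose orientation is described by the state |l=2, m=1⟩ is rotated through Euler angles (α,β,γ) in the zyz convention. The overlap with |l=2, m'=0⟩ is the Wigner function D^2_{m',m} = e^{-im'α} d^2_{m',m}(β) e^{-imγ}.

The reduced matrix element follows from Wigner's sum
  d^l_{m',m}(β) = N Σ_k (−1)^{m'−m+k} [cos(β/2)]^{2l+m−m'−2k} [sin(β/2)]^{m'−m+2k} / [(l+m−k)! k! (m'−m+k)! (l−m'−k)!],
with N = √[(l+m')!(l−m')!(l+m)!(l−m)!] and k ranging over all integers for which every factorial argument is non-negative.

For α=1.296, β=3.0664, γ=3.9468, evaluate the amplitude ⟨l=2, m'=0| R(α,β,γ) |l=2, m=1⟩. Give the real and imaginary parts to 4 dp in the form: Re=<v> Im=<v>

First d^2_{0,1}(β=3.0664), then the phase factors e^{-i(0)α} and e^{-i(1)γ}:
Half-angle: c=0.037587, s=0.999293. N=√(2·2·6·1)=4.898979
Admissible k: 1..2 (factorial args all ≥0)
  k=1: (−1)^0·4.8990/(2)·0.0376^3·0.9993^1 = +0.000130
  k=2: (−1)^1·4.8990/(2)·0.0376^1·0.9993^3 = -0.091875
d^2_{0,1}(3.0664) = +0.000130 -0.091875 = -0.091745
Attach z-rotation phases: D = e^{-i(0)(1.296)}·(-0.091745)·e^{-i(1)(3.9468)} = +0.063576-0.066146i

Re=0.0636 Im=-0.0661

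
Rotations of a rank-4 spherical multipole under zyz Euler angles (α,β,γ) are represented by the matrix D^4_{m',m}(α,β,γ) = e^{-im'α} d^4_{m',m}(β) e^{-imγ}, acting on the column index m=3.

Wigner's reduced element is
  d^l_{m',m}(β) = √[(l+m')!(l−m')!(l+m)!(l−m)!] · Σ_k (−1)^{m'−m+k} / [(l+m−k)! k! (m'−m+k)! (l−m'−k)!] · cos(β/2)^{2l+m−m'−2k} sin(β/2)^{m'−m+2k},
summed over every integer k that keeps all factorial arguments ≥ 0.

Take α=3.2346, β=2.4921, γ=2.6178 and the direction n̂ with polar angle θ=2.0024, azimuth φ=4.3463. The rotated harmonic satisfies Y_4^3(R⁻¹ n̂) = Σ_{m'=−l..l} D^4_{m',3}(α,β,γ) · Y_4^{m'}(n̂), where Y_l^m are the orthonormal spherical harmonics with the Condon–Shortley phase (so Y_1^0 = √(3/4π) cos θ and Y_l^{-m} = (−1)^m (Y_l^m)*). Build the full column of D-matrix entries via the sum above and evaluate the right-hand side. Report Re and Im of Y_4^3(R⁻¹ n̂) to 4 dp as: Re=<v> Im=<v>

Need the full column D^4_{m',3} for m'=−4..4 at α=3.2346, β=2.4921, γ=2.6178.
cos(β/2)=0.319068, sin(β/2)=0.947732
d^4_{-4,3}: single k=7 term ⇒ +0.619764;  D = +0.225624-0.577236i
d^4_{-3,3}: k∈[6..7] ⇒ +0.516390 -0.650853 = -0.134463;  D = +0.037108-0.129241i
d^4_{-2,3}: k∈[5..6] ⇒ +0.278781 -0.819871 = -0.541090;  D = -0.100381+0.531697i
d^4_{-1,3}: k∈[4..5] ⇒ +0.110610 -0.585531 = -0.474921;  D = +0.044383-0.472843i
d^4_{0,3}: k∈[3..4] ⇒ +0.033307 -0.293861 = -0.260554;  D = -0.000152+0.260554i
d^4_{1,3}: k∈[2..3] ⇒ +0.007522 -0.110610 = -0.103088;  D = -0.009514-0.102648i
d^4_{2,3}: k∈[1..2] ⇒ +0.001194 -0.031598 = -0.030404;  D = +0.005606+0.029883i
d^4_{3,3}: k∈[0..1] ⇒ +0.000107 -0.006634 = -0.006527;  D = -0.001794-0.006275i
d^4_{4,3}: single k=0 term ⇒ -0.000902;  D = +0.000328+0.000841i
Y_4^{m'}(θ=2.0024,φ=4.3463) and Σ D·Y over m':
  (+0.2256-0.5772i)·(+0.0320+0.2995i)  (+0.0371-0.1292i)·(-0.3494+0.1786i)  (-0.1004+0.5317i)·(-0.0462-0.0415i)  (+0.0444-0.4728i)·(-0.1142+0.2979i)  (-0.0002+0.2606i)·(-0.1246+0.0000i)  (-0.0095-0.1026i)·(+0.1142+0.2979i)  (+0.0056+0.0299i)·(-0.0462+0.0415i)  (-0.0018-0.0063i)·(+0.3494+0.1786i)  (+0.0003+0.0008i)·(+0.0320-0.2995i)
Y_4^3(R⁻¹ n̂) = +0.381495+0.096963i

Re=0.3815 Im=0.0970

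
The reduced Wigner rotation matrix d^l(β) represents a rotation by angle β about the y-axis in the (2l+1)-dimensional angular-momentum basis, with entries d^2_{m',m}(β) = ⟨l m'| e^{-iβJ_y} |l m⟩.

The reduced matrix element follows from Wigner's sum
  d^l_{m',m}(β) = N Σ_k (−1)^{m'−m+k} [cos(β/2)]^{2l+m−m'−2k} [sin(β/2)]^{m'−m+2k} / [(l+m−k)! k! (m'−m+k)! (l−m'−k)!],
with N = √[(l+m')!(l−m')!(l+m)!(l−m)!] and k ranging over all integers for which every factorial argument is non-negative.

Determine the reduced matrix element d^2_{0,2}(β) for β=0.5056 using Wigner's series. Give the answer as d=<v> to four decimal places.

d^2_{0,2}(β=0.5056) via Wigner's sum:
With c≡cos(β/2)=0.968216 and s≡sin(β/2)=0.250116, N=[2·2·24·1]^{1/2}=9.797959
The bounds max(0,m−m')=2 and min(l+m,l−m')=2 give 1 term
  k=2: (−1)^0·9.7980/(4)·0.9682^2·0.2501^2 = +0.143649
d^2_{0,2}(0.5056) = +0.143649

d=0.1436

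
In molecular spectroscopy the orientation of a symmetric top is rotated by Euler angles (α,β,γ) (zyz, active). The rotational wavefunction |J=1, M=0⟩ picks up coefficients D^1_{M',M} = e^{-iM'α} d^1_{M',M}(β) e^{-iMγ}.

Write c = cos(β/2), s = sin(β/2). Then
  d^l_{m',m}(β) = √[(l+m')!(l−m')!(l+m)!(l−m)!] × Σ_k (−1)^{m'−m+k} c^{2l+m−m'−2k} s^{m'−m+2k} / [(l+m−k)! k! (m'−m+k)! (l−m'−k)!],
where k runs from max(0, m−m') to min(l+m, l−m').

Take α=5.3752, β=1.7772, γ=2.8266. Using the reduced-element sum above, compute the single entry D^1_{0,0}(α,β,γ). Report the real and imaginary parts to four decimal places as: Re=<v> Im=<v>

Split into d^1_{0,0}(β=1.7772) × two z-phases.
Half-angle: c=0.630499, s=0.776190. N=√(1·1·1·1)=1.000000
k: max(0,(0)−(0))=0 … min(1+(0),1−(0))=1
  k=0: (−1)^0·1.0000/(1)·0.6305^2·0.7762^0 = +0.397529
  k=1: (−1)^1·1.0000/(1)·0.6305^0·0.7762^2 = -0.602471
d^1_{0,0}(1.7772) = +0.397529 -0.602471 = -0.204941
Phases: e^{-i·(0)·5.3752}=+1.000000+0.000000i, e^{-i·(0)·2.8266}=+1.000000+0.000000i ⇒ D=-0.204941+0.000000i

Re=-0.2049 Im=0.0000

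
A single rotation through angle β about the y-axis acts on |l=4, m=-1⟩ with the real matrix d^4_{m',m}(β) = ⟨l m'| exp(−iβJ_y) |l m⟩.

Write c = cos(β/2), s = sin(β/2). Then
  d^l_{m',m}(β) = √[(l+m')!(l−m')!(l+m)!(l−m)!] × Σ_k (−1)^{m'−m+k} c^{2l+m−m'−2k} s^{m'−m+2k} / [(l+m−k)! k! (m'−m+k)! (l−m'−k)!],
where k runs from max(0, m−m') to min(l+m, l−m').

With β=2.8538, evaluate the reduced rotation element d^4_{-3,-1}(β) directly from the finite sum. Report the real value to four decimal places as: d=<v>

d=-0.0053

d^4_{-3,-1}(β=2.8538) via Wigner's sum:
With c≡cos(β/2)=0.143400 and s≡sin(β/2)=0.989665, N=[1·5040·6·120]^{1/2}=1904.940944
k: max(0,(-1)−(-3))=2 … min(4+(-1),4−(-3))=3
  k=2: (−1)^0·1904.9409/(240)·0.1434^6·0.9897^2 = +0.000068
  k=3: (−1)^1·1904.9409/(144)·0.1434^4·0.9897^4 = -0.005366
d^4_{-3,-1}(2.8538) = +0.000068 -0.005366 = -0.005299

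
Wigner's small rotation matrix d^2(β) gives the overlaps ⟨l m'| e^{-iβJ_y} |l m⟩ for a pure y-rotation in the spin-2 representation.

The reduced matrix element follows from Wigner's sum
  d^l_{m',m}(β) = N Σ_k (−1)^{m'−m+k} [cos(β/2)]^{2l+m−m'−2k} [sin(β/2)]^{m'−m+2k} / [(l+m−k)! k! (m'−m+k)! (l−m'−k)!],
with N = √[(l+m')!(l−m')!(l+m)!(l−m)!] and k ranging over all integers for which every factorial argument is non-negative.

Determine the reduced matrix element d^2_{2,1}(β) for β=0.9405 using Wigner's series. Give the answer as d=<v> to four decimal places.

d^2_{2,1}(β=0.9405) via Wigner's sum:
c=cos(0.9405/2)=0.891455, s=sin(0.9405/2)=0.453109; N=√[24·1·6·1]=12.000000
Admissible k: 0..0 (factorial args all ≥0)
  k=0: (−1)^1·12.0000/(6)·0.8915^3·0.4531^1 = -0.641994
d^2_{2,1}(0.9405) = -0.641994

d=-0.6420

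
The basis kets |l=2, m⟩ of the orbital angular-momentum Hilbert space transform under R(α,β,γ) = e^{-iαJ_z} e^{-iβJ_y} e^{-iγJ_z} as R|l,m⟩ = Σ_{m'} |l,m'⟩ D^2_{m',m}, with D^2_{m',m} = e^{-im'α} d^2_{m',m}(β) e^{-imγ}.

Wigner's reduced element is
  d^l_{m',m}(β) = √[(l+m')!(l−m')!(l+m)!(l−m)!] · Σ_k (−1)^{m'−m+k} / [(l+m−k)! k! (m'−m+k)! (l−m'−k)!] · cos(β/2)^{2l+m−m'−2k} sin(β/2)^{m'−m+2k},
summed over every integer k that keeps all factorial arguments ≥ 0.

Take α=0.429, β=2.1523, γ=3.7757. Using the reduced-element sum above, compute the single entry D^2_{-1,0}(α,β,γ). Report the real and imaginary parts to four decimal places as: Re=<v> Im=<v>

D^2_{-1,0}(0.429,2.1523,3.7757) = e^{-i·-1·0.429}·d^2_{-1,0}(2.1523)·e^{-i·0·3.7757}. Compute d first:
c=cos(2.1523/2)=0.474720, s=sin(2.1523/2)=0.880137; N=√[1·6·2·2]=4.898979
k: max(0,(0)−(-1))=1 … min(2+(0),2−(-1))=2
  k=1: (−1)^0·4.8990/(2)·0.4747^3·0.8801^1 = +0.230643
  k=2: (−1)^1·4.8990/(2)·0.4747^1·0.8801^3 = -0.792800
d^2_{-1,0}(2.1523) = +0.230643 -0.792800 = -0.562158
D = (+0.909382+0.415962i)·(-0.562158)·(+1.000000+0.000000i) = -0.511216-0.233836i

Re=-0.5112 Im=-0.2338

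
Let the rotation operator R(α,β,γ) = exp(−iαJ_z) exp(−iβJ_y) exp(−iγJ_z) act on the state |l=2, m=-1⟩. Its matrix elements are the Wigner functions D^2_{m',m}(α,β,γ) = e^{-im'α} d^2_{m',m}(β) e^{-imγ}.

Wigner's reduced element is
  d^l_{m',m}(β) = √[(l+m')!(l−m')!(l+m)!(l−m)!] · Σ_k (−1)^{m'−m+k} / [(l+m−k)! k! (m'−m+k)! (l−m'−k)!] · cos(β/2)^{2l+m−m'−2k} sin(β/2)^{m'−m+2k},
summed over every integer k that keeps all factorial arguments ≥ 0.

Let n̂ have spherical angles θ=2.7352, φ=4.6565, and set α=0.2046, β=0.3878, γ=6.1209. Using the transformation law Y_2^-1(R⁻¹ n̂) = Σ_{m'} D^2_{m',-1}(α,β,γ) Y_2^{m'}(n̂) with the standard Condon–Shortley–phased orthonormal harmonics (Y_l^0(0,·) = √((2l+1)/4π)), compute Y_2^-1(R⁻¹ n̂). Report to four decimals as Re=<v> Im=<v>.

Re=-0.2139 Im=-0.2308

Need the full column D^2_{m',-1} for m'=−2..2 at α=0.2046, β=0.3878, γ=6.1209.
cos(β/2)=0.981260, sin(β/2)=0.192687
d^2_{-2,-1}: single k=1 term ⇒ +0.364112;  D = +0.353069+0.088994i
d^2_{-1,-1}: k∈[0..1] ⇒ +0.927122 -0.107250 = +0.819872;  D = +0.819138+0.034682i
d^2_{0,-1}: k∈[0..1] ⇒ -0.445945 +0.017196 = -0.428749;  D = -0.423116+0.069275i
d^2_{1,-1}: k∈[0..1] ⇒ +0.107250 -0.001379 = +0.105871;  D = +0.098825-0.037977i
d^2_{2,-1}: single k=0 term ⇒ -0.014040;  D = -0.011809+0.007594i
Y_2^{m'}(θ=2.7352,φ=4.6565) and Σ D·Y over m':
  (+0.3531+0.0890i)·(-0.0600-0.0067i)  (+0.8191+0.0347i)·(+0.0157-0.2801i)  (-0.4231+0.0693i)·(+0.4829+0.0000i)  (+0.0988-0.0380i)·(-0.0157-0.2801i)  (-0.0118+0.0076i)·(-0.0600+0.0067i)
Y_2^-1(R⁻¹ n̂) = -0.213894-0.230756i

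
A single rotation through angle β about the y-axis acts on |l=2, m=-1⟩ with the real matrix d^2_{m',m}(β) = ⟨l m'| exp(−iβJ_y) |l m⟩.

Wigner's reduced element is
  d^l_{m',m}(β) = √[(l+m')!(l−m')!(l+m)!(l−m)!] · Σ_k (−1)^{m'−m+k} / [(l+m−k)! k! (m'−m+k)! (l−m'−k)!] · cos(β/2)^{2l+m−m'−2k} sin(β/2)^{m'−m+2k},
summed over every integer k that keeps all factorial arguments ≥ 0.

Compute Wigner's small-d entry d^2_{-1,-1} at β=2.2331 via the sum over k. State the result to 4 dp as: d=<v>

d^2_{-1,-1}(β=2.2331) via Wigner's sum:
With c≡cos(β/2)=0.438785 and s≡sin(β/2)=0.898592, N=[1·6·1·6]^{1/2}=6.000000
k: max(0,(-1)−(-1))=0 … min(2+(-1),2−(-1))=1
  k=0: (−1)^0·6.0000/(6)·0.4388^4·0.8986^0 = +0.037069
  k=1: (−1)^1·6.0000/(2)·0.4388^2·0.8986^2 = -0.466391
d^2_{-1,-1}(2.2331) = +0.037069 -0.466391 = -0.429322

d=-0.4293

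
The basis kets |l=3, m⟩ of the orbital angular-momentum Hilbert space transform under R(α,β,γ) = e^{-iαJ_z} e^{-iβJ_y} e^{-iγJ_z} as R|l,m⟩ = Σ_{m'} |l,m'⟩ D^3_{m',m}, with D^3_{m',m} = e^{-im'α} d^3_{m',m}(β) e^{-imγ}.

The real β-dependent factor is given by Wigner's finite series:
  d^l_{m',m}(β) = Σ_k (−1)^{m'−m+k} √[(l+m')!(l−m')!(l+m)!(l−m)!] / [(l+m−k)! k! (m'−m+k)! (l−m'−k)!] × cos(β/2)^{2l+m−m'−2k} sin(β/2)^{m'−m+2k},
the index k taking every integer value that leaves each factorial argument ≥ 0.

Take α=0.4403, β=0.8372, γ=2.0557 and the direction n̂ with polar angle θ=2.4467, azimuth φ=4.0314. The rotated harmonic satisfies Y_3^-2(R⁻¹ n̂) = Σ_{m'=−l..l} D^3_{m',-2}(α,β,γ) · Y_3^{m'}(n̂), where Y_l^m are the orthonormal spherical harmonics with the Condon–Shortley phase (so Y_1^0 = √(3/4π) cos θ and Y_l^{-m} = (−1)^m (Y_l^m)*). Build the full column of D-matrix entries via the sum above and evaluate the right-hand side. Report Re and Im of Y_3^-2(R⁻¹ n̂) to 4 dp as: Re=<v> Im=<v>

Need the full column D^3_{m',-2} for m'=−3..3 at α=0.4403, β=0.8372, γ=2.0557.
cos(β/2)=0.913659, sin(β/2)=0.406482
d^3_{-3,-2}: single k=1 term ⇒ +0.633924;  D = +0.417957-0.476625i
d^3_{-2,-2}: k∈[0..1] ⇒ +0.581707 -0.575690 = +0.006018;  D = +0.001661-0.005784i
d^3_{-1,-2}: k∈[0..1] ⇒ -0.818392 +0.323970 = -0.494422;  D = +0.079107+0.488052i
d^3_{0,-2}: k∈[0..1] ⇒ +0.630636 -0.124823 = +0.505814;  D = -0.286017-0.417184i
d^3_{1,-2}: k∈[0..1] ⇒ -0.323970 +0.032062 = -0.291909;  D = +0.251933+0.147445i
d^3_{2,-2}: k∈[0..1] ⇒ +0.113947 -0.004511 = +0.109436;  D = -0.109001-0.009750i
d^3_{3,-2}: single k=0 term ⇒ -0.024835;  D = +0.023320-0.008541i
Y_3^{m'}(θ=2.4467,φ=4.0314) and Σ D·Y over m':
  (+0.4180-0.4766i)·(+0.0975+0.0498i)  (+0.0017-0.0058i)·(+0.0667+0.3149i)  (+0.0791+0.4881i)·(-0.2540+0.3135i)  (-0.2860-0.4172i)·(+0.0143+0.0000i)  (+0.2519+0.1474i)·(+0.2540+0.3135i)  (-0.1090-0.0097i)·(+0.0667-0.3149i)  (+0.0233-0.0085i)·(-0.0975+0.0498i)
Y_3^-2(R⁻¹ n̂) = -0.105179+0.021416i

Re=-0.1052 Im=0.0214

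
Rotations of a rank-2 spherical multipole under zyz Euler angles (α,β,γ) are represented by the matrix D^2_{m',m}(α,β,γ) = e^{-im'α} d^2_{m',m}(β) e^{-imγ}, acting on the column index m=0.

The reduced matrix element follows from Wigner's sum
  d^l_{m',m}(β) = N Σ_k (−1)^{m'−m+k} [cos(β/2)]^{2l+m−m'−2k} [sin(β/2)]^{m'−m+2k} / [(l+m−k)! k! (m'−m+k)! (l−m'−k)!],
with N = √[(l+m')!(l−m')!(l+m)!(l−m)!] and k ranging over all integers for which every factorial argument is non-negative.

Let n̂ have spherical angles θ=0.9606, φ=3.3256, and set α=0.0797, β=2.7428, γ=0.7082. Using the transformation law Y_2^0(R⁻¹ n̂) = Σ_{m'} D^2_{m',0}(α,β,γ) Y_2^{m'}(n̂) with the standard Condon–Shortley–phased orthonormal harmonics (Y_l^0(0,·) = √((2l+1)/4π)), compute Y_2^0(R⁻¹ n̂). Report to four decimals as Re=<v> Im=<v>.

Need the full column D^2_{m',0} for m'=−2..2 at α=0.0797, β=2.7428, γ=0.7082.
cos(β/2)=0.198078, sin(β/2)=0.980186
d^2_{-2,0}: single k=2 term ⇒ +0.092334;  D = +0.091164+0.014656i
d^2_{-1,0}: k∈[1..2] ⇒ +0.018659 -0.456917 = -0.438258;  D = -0.436866-0.034892i
d^2_{0,0}: k∈[0..2] ⇒ +0.001539 -0.150782 +0.923070 = +0.773828;  D = +0.773828+0.000000i
d^2_{1,0}: k∈[0..1] ⇒ -0.018659 +0.456917 = +0.438258;  D = +0.436866-0.034892i
d^2_{2,0}: single k=0 term ⇒ +0.092334;  D = +0.091164-0.014656i
Y_2^{m'}(θ=0.9606,φ=3.3256) and Σ D·Y over m':
  (+0.0912+0.0147i)·(+0.2421-0.0933i)  (-0.4369-0.0349i)·(-0.3567+0.0664i)  (+0.7738+0.0000i)·(-0.0047+0.0000i)  (+0.4369-0.0349i)·(+0.3567+0.0664i)  (+0.0912-0.0147i)·(+0.2421+0.0933i)
Y_2^0(R⁻¹ n̂) = +0.359504-0.000000i

Re=0.3595 Im=0.0000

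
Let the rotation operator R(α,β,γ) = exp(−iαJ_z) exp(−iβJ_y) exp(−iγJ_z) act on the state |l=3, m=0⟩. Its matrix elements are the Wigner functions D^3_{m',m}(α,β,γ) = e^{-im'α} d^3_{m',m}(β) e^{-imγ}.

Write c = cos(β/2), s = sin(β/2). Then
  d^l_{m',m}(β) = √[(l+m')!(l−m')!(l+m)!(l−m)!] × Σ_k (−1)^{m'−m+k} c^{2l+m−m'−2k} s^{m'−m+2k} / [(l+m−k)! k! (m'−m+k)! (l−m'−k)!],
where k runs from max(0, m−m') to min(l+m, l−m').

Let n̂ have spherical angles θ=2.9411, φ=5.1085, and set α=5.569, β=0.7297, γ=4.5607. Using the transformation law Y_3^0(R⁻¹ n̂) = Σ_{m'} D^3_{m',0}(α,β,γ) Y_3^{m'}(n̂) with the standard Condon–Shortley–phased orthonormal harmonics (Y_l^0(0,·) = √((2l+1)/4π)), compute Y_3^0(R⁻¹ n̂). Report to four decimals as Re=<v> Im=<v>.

Need the full column D^3_{m',0} for m'=−3..3 at α=5.569, β=0.7297, γ=4.5607.
cos(β/2)=0.934177, sin(β/2)=0.356809
d^3_{-3,0}: single k=3 term ⇒ +0.165619;  D = -0.089619-0.139278i
d^3_{-2,0}: k∈[2..3] ⇒ +0.531068 -0.077475 = +0.453592;  D = +0.064385-0.449000i
d^3_{-1,0}: k∈[1..3] ⇒ +0.879373 -0.384864 +0.018715 = +0.513224;  D = +0.387806-0.336163i
d^3_{0,0}: k∈[0..3] ⇒ +0.664624 -0.872633 +0.127305 -0.002064 = -0.082768;  D = -0.082768+0.000000i
d^3_{1,0}: k∈[0..2] ⇒ -0.879373 +0.384864 -0.018715 = -0.513224;  D = -0.387806-0.336163i
d^3_{2,0}: k∈[0..1] ⇒ +0.531068 -0.077475 = +0.453592;  D = +0.064385+0.449000i
d^3_{3,0}: single k=0 term ⇒ -0.165619;  D = +0.089619-0.139278i
Y_3^{m'}(θ=2.9411,φ=5.1085) and Σ D·Y over m':
  (-0.0896-0.1393i)·(-0.0031-0.0012i)  (+0.0644-0.4490i)·(+0.0279-0.0283i)  (+0.3878-0.3362i)·(+0.0944+0.2257i)  (-0.0828+0.0000i)·(-0.6589+0.0000i)  (-0.3878-0.3362i)·(-0.0944+0.2257i)  (+0.0644+0.4490i)·(+0.0279+0.0283i)  (+0.0896-0.1393i)·(+0.0031-0.0012i)
Y_3^0(R⁻¹ n̂) = +0.257931-0.000000i

Re=0.2579 Im=0.0000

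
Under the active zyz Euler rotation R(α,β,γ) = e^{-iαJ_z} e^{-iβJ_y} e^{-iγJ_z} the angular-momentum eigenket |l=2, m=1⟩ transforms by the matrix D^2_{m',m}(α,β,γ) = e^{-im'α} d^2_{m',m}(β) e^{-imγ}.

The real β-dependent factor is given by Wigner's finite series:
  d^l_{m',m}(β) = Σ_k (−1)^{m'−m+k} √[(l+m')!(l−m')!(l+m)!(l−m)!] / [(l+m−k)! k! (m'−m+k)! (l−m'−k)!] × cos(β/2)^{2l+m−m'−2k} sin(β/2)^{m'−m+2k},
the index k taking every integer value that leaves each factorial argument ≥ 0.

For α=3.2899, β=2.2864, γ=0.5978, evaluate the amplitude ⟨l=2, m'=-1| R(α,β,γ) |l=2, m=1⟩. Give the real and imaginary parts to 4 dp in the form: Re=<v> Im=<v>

D^2_{-1,1}(3.2899,2.2864,0.5978) = e^{-i·-1·3.2899}·d^2_{-1,1}(2.2864)·e^{-i·1·0.5978}. Compute d first:
c=cos(2.2864/2)=0.414685, s=sin(2.2864/2)=0.909965; N=√[1·6·6·1]=6.000000
k∈{2,3} keeps every argument non-negative
  k=2: (−1)^0·6.0000/(2)·0.4147^2·0.9100^2 = +0.427176
  k=3: (−1)^1·6.0000/(6)·0.4147^0·0.9100^4 = -0.685645
d^2_{-1,1}(2.2864) = +0.427176 -0.685645 = -0.258469
Attach z-rotation phases: D = e^{-i(-1)(3.2899)}·(-0.258469)·e^{-i(1)(0.5978)} = +0.232794-0.112307i

Re=0.2328 Im=-0.1123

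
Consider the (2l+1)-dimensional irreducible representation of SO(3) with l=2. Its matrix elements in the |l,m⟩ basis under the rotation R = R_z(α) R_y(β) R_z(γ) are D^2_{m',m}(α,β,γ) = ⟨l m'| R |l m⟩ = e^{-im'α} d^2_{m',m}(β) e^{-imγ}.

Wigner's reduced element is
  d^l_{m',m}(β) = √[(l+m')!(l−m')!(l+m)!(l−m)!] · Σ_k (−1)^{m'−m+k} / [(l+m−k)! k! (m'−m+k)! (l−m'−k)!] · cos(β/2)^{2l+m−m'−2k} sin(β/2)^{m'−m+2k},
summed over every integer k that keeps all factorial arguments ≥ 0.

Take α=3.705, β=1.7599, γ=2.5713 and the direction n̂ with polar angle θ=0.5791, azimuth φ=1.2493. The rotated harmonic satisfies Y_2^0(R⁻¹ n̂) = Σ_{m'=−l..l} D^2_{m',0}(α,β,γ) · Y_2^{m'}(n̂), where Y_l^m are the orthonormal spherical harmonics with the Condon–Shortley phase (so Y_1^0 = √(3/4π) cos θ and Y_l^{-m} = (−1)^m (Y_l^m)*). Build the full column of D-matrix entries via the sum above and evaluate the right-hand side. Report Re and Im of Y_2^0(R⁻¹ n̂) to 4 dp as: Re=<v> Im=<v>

Re=-0.0044 Im=0.0000

Need the full column D^2_{m',0} for m'=−2..2 at α=3.705, β=1.7599, γ=2.5713.
cos(β/2)=0.637190, sin(β/2)=0.770707
d^2_{-2,0}: single k=2 term ⇒ +0.590734;  D = +0.253743+0.533461i
d^2_{-1,0}: k∈[1..2] ⇒ +0.488395 -0.714517 = -0.226122;  D = +0.191172+0.120765i
d^2_{0,0}: k∈[0..2] ⇒ +0.164845 -0.964664 +0.352823 = -0.446996;  D = -0.446996+0.000000i
d^2_{1,0}: k∈[0..1] ⇒ -0.488395 +0.714517 = +0.226122;  D = -0.191172+0.120765i
d^2_{2,0}: single k=0 term ⇒ +0.590734;  D = +0.253743-0.533461i
Y_2^{m'}(θ=0.5791,φ=1.2493) and Σ D·Y over m':
  (+0.2537+0.5335i)·(-0.0926-0.0694i)  (+0.1912+0.1208i)·(+0.1118-0.3357i)  (-0.4470+0.0000i)·(+0.3474+0.0000i)  (-0.1912+0.1208i)·(-0.1118-0.3357i)  (+0.2537-0.5335i)·(-0.0926+0.0694i)
Y_2^0(R⁻¹ n̂) = -0.004423+0.000000i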